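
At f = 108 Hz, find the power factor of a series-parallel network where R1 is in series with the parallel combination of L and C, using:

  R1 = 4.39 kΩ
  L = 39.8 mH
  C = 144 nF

Step 1 — Angular frequency: ω = 2π·f = 2π·108 = 678.6 rad/s.
Step 2 — Component impedances:
  R1: Z = R = 4390 Ω
  L: Z = jωL = j·678.6·0.0398 = 0 + j27.01 Ω
  C: Z = 1/(jωC) = -j/(ω·C) = 0 - j1.023e+04 Ω
Step 3 — Parallel branch: L || C = 1/(1/L + 1/C) = 0 + j27.08 Ω.
Step 4 — Series with R1: Z_total = R1 + (L || C) = 4390 + j27.08 Ω = 4390∠0.4° Ω.
Step 5 — Power factor: PF = cos(φ) = Re(Z)/|Z| = 4390/4390 = 1.
Step 6 — Type: Im(Z) = 27.08 ⇒ lagging (phase φ = 0.4°).

PF = 1 (lagging, φ = 0.4°)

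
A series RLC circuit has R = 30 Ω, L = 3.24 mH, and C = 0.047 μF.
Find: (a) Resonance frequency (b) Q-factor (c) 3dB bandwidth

Step 1 — Resonance condition Im(Z)=0 gives ω₀ = 1/√(LC).
Step 2 — ω₀ = 1/√(0.00324·4.7e-08) = 8.104e+04 rad/s.
Step 3 — f₀ = ω₀/(2π) = 1.29e+04 Hz.
Step 4 — Series Q: Q = ω₀L/R = 8.104e+04·0.00324/30 = 8.752.
Step 5 — 3dB bandwidth: Δω = ω₀/Q = 9259 rad/s; BW = Δω/(2π) = 1474 Hz.

(a) f₀ = 1.29e+04 Hz  (b) Q = 8.752  (c) BW = 1474 Hz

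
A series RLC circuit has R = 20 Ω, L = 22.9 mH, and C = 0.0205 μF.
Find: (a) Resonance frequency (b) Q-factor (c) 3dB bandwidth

Step 1 — Resonance: ω₀ = 1/√(LC) = 1/√(0.0229·2.05e-08) = 4.615e+04 rad/s.
Step 2 — f₀ = ω₀/(2π) = 7346 Hz.
Step 3 — Series Q: Q = ω₀L/R = 4.615e+04·0.0229/20 = 52.85.
Step 4 — Bandwidth: Δω = ω₀/Q = 873.4 rad/s; BW = Δω/(2π) = 139 Hz.

(a) f₀ = 7346 Hz  (b) Q = 52.85  (c) BW = 139 Hz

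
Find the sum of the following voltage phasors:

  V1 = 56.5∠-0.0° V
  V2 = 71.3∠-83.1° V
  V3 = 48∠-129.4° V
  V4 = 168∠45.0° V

Step 1 — Convert each phasor to rectangular form:
  V1 = 56.5·(cos(-0.0°) + j·sin(-0.0°)) = 56.5 V
  V2 = 71.3·(cos(-83.1°) + j·sin(-83.1°)) = 8.566 - j70.78 V
  V3 = 48·(cos(-129.4°) + j·sin(-129.4°)) = -30.47 - j37.09 V
  V4 = 168·(cos(45.0°) + j·sin(45.0°)) = 118.8 + j118.8 V
Step 2 — Sum components: V_total = 153.4 + j10.92 V.
Step 3 — Convert to polar: |V_total| = 153.8 V, ∠V_total = 4.1°.

V_total = 153.8∠4.1° V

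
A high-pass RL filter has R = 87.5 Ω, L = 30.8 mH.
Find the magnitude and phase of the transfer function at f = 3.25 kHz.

Step 1 — Angular frequency: ω = 2π·3250 = 2.042e+04 rad/s.
Step 2 — Transfer function: H(jω) = jωL/(R + jωL).
Step 3 — Numerator jωL = j·628.9; denominator R + jωL = 87.5 + j628.9.
Step 4 — H = 0.981 + j0.1365.
Step 5 — Magnitude: |H| = 0.9905 (-0.1 dB); phase: φ = 7.9°.

|H| = 0.9905 (-0.1 dB), φ = 7.9°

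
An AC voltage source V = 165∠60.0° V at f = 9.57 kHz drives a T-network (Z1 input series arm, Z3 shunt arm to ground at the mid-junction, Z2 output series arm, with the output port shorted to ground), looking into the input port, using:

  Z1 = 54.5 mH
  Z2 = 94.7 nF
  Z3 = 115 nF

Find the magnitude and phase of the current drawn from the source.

Step 1 — Angular frequency: ω = 2π·f = 2π·9570 = 6.013e+04 rad/s.
Step 2 — Component impedances:
  Z1: Z = jωL = j·6.013e+04·0.0545 = 0 + j3277 Ω
  Z2: Z = 1/(jωC) = -j/(ω·C) = 0 - j175.6 Ω
  Z3: Z = 1/(jωC) = -j/(ω·C) = 0 - j144.6 Ω
Step 3 — With the output port shorted to ground, the output series arm Z2 runs from the junction to ground; the shunt arm Z3 also runs from the junction to ground. They appear in parallel: Z3 || Z2 = 0 - j79.31 Ω.
Step 4 — Series with input arm Z1: Z_in = Z1 + (Z3 || Z2) = 0 + j3198 Ω = 3198∠90.0° Ω.
Step 5 — Source phasor: V = 165∠60.0° V = 82.5 + j142.9 V.
Step 6 — Ohm's law: I = V / Z_total = (82.5 + j142.9) / (0 + j3198) = 0.04469 - j0.0258 A.
Step 7 — Convert to polar: |I| = 0.0516 A, ∠I = -30.0°.

I = 0.0516∠-30.0° A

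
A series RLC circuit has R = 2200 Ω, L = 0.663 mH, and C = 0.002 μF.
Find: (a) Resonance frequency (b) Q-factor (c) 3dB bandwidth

Step 1 — Resonance: ω₀ = 1/√(LC) = 1/√(0.000663·2e-09) = 8.684e+05 rad/s.
Step 2 — f₀ = ω₀/(2π) = 1.382e+05 Hz.
Step 3 — Series Q: Q = ω₀L/R = 8.684e+05·0.000663/2200 = 0.2617.
Step 4 — Bandwidth: Δω = ω₀/Q = 3.318e+06 rad/s; BW = Δω/(2π) = 5.281e+05 Hz.

(a) f₀ = 1.382e+05 Hz  (b) Q = 0.2617  (c) BW = 5.281e+05 Hz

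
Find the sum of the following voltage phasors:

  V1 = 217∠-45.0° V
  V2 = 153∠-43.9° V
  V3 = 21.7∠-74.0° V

Step 1 — Convert each phasor to rectangular form:
  V1 = 217·(cos(-45.0°) + j·sin(-45.0°)) = 153.4 - j153.4 V
  V2 = 153·(cos(-43.9°) + j·sin(-43.9°)) = 110.2 - j106.1 V
  V3 = 21.7·(cos(-74.0°) + j·sin(-74.0°)) = 5.981 - j20.86 V
Step 2 — Sum components: V_total = 269.7 - j280.4 V.
Step 3 — Convert to polar: |V_total| = 389 V, ∠V_total = -46.1°.

V_total = 389∠-46.1° V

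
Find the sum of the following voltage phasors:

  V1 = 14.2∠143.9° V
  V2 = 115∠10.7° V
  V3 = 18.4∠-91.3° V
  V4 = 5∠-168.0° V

Step 1 — Convert each phasor to rectangular form:
  V1 = 14.2·(cos(143.9°) + j·sin(143.9°)) = -11.47 + j8.367 V
  V2 = 115·(cos(10.7°) + j·sin(10.7°)) = 113 + j21.35 V
  V3 = 18.4·(cos(-91.3°) + j·sin(-91.3°)) = -0.4174 - j18.4 V
  V4 = 5·(cos(-168.0°) + j·sin(-168.0°)) = -4.891 - j1.04 V
Step 2 — Sum components: V_total = 96.22 + j10.28 V.
Step 3 — Convert to polar: |V_total| = 96.77 V, ∠V_total = 6.1°.

V_total = 96.77∠6.1° V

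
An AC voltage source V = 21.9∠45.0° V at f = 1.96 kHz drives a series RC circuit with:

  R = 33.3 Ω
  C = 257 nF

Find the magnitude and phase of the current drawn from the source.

Step 1 — Angular frequency: ω = 2π·f = 2π·1960 = 1.232e+04 rad/s.
Step 2 — Component impedances:
  R: Z = R = 33.3 Ω
  C: Z = 1/(jωC) = -j/(ω·C) = 0 - j316 Ω
Step 3 — Series combination: Z_total = R + C = 33.3 - j316 Ω = 317.7∠-84.0° Ω.
Step 4 — Source phasor: V = 21.9∠45.0° V = 15.49 + j15.49 V.
Step 5 — Ohm's law: I = V / Z_total = (15.49 + j15.49) / (33.3 - j316) = -0.04336 + j0.05358 A.
Step 6 — Convert to polar: |I| = 0.06893 A, ∠I = 129.0°.

I = 0.06893∠129.0° A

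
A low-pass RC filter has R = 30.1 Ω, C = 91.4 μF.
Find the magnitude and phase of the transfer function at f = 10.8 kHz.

Step 1 — Angular frequency: ω = 2π·1.08e+04 = 6.786e+04 rad/s.
Step 2 — Transfer function: H(jω) = 1/(1 + jωRC).
Step 3 — Denominator: 1 + jωRC = 1 + j·6.786e+04·30.1·9.14e-05 = 1 + j186.7.
Step 4 — H = 2.869e-05 - j0.005356.
Step 5 — Magnitude: |H| = 0.005356 (-45.4 dB); phase: φ = -89.7°.

|H| = 0.005356 (-45.4 dB), φ = -89.7°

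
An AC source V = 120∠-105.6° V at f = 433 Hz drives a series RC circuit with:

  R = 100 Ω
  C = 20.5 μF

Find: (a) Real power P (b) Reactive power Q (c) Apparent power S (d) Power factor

Step 1 — Angular frequency: ω = 2π·f = 2π·433 = 2721 rad/s.
Step 2 — Component impedances:
  R: Z = R = 100 Ω
  C: Z = 1/(jωC) = -j/(ω·C) = 0 - j17.93 Ω
Step 3 — Series combination: Z_total = R + C = 100 - j17.93 Ω = 101.6∠-10.2° Ω.
Step 4 — Source phasor: V = 120∠-105.6° V = -32.27 - j115.6 V.
Step 5 — Current: I = V / Z = -0.1119 - j1.176 A = 1.181∠-95.4° A.
Step 6 — Complex power: S = V·I* = 139.5 - j25.01 VA.
Step 7 — Real power: P = Re(S) = 139.5 W.
Step 8 — Reactive power: Q = Im(S) = -25.01 VAR.
Step 9 — Apparent power: |S| = 141.7 VA.
Step 10 — Power factor: PF = P/|S| = 0.9843 (leading).

(a) P = 139.5 W  (b) Q = -25.01 VAR  (c) S = 141.7 VA  (d) PF = 0.9843 (leading)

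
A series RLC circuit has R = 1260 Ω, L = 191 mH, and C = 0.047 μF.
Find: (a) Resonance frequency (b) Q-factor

Step 1 — Resonance condition Im(Z)=0 gives ω₀ = 1/√(LC).
Step 2 — ω₀ = 1/√(0.191·4.7e-08) = 1.055e+04 rad/s.
Step 3 — f₀ = ω₀/(2π) = 1680 Hz.
Step 4 — Series Q: Q = ω₀L/R = 1.055e+04·0.191/1260 = 1.6.

(a) f₀ = 1680 Hz  (b) Q = 1.6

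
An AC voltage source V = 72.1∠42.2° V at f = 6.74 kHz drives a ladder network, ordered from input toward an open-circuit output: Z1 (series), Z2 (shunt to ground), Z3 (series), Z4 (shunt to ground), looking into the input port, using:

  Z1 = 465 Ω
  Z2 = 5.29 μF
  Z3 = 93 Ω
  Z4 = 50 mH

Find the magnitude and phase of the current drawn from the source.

Step 1 — Angular frequency: ω = 2π·f = 2π·6740 = 4.235e+04 rad/s.
Step 2 — Component impedances:
  Z1: Z = R = 465 Ω
  Z2: Z = 1/(jωC) = -j/(ω·C) = 0 - j4.464 Ω
  Z3: Z = R = 93 Ω
  Z4: Z = jωL = j·4.235e+04·0.05 = 0 + j2117 Ω
Step 3 — Ladder network (open output): work backward from the far end, alternating series and parallel combinations. Z_in = 465 - j4.473 Ω = 465∠-0.6° Ω.
Step 4 — Source phasor: V = 72.1∠42.2° V = 53.41 + j48.43 V.
Step 5 — Ohm's law: I = V / Z_total = (53.41 + j48.43) / (465 - j4.473) = 0.1139 + j0.1052 A.
Step 6 — Convert to polar: |I| = 0.155 A, ∠I = 42.8°.

I = 0.155∠42.8° A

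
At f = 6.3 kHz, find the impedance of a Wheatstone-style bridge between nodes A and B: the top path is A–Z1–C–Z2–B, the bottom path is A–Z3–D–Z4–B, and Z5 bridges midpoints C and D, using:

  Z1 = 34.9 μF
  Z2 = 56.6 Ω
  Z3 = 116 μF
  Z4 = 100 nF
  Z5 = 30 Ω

Step 1 — Angular frequency: ω = 2π·f = 2π·6300 = 3.958e+04 rad/s.
Step 2 — Component impedances:
  Z1: Z = 1/(jωC) = -j/(ω·C) = 0 - j0.7239 Ω
  Z2: Z = R = 56.6 Ω
  Z3: Z = 1/(jωC) = -j/(ω·C) = 0 - j0.2178 Ω
  Z4: Z = 1/(jωC) = -j/(ω·C) = 0 - j252.6 Ω
  Z5: Z = R = 30 Ω
Step 3 — Bridge requires nodal analysis (the Z5 bridge couples midpoints C and D, so the two paths cannot be reduced to a simple series/parallel combination). Setting node B to ground and injecting 1 A at node A, the 3-node admittance system at A, C, D solves to V_A = Z_AB = 53.62 - j12.7 Ω = 55.1∠-13.3° Ω.

Z = 53.62 - j12.7 Ω = 55.1∠-13.3° Ω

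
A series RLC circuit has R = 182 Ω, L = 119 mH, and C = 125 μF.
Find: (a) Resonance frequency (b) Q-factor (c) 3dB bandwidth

Step 1 — Resonance: ω₀ = 1/√(LC) = 1/√(0.119·0.000125) = 259.3 rad/s.
Step 2 — f₀ = ω₀/(2π) = 41.27 Hz.
Step 3 — Series Q: Q = ω₀L/R = 259.3·0.119/182 = 0.1695.
Step 4 — Bandwidth: Δω = ω₀/Q = 1529 rad/s; BW = Δω/(2π) = 243.4 Hz.

(a) f₀ = 41.27 Hz  (b) Q = 0.1695  (c) BW = 243.4 Hz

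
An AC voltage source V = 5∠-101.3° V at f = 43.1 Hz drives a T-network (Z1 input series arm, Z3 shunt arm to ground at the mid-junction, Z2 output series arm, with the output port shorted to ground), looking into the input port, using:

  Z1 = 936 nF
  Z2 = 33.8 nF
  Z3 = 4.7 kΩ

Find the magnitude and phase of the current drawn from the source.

Step 1 — Angular frequency: ω = 2π·f = 2π·43.1 = 270.8 rad/s.
Step 2 — Component impedances:
  Z1: Z = 1/(jωC) = -j/(ω·C) = 0 - j3945 Ω
  Z2: Z = 1/(jωC) = -j/(ω·C) = 0 - j1.093e+05 Ω
  Z3: Z = R = 4700 Ω
Step 3 — With the output port shorted to ground, the output series arm Z2 runs from the junction to ground; the shunt arm Z3 also runs from the junction to ground. They appear in parallel: Z3 || Z2 = 4691 - j201.8 Ω.
Step 4 — Series with input arm Z1: Z_in = Z1 + (Z3 || Z2) = 4691 - j4147 Ω = 6261∠-41.5° Ω.
Step 5 — Source phasor: V = 5∠-101.3° V = -0.9797 - j4.903 V.
Step 6 — Ohm's law: I = V / Z_total = (-0.9797 - j4.903) / (4691 - j4147) = 0.0004014 - j0.0006903 A.
Step 7 — Convert to polar: |I| = 0.0007985 A, ∠I = -59.8°.

I = 0.0007985∠-59.8° A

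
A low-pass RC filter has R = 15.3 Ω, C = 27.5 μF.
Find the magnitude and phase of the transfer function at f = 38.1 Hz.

Step 1 — Angular frequency: ω = 2π·38.1 = 239.4 rad/s.
Step 2 — Transfer function: H(jω) = 1/(1 + jωRC).
Step 3 — Denominator: 1 + jωRC = 1 + j·239.4·15.3·2.75e-05 = 1 + j0.1007.
Step 4 — H = 0.99 - j0.09971.
Step 5 — Magnitude: |H| = 0.995 (-0.0 dB); phase: φ = -5.8°.

|H| = 0.995 (-0.0 dB), φ = -5.8°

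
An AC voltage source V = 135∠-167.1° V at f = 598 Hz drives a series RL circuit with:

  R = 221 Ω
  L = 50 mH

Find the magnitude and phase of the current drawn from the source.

Step 1 — Angular frequency: ω = 2π·f = 2π·598 = 3757 rad/s.
Step 2 — Component impedances:
  R: Z = R = 221 Ω
  L: Z = jωL = j·3757·0.05 = 0 + j187.9 Ω
Step 3 — Series combination: Z_total = R + L = 221 + j187.9 Ω = 290.1∠40.4° Ω.
Step 4 — Source phasor: V = 135∠-167.1° V = -131.6 - j30.14 V.
Step 5 — Ohm's law: I = V / Z_total = (-131.6 - j30.14) / (221 + j187.9) = -0.413 + j0.2147 A.
Step 6 — Convert to polar: |I| = 0.4654 A, ∠I = 152.5°.

I = 0.4654∠152.5° A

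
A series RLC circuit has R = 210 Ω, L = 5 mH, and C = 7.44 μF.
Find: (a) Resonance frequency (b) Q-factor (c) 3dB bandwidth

Step 1 — Resonance: ω₀ = 1/√(LC) = 1/√(0.005·7.44e-06) = 5185 rad/s.
Step 2 — f₀ = ω₀/(2π) = 825.2 Hz.
Step 3 — Series Q: Q = ω₀L/R = 5185·0.005/210 = 0.1234.
Step 4 — Bandwidth: Δω = ω₀/Q = 4.2e+04 rad/s; BW = Δω/(2π) = 6685 Hz.

(a) f₀ = 825.2 Hz  (b) Q = 0.1234  (c) BW = 6685 Hz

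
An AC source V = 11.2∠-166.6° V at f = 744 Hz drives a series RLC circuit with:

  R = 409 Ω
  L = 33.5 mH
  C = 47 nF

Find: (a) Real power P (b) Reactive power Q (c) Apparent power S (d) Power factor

Step 1 — Angular frequency: ω = 2π·f = 2π·744 = 4675 rad/s.
Step 2 — Component impedances:
  R: Z = R = 409 Ω
  L: Z = jωL = j·4675·0.0335 = 0 + j156.6 Ω
  C: Z = 1/(jωC) = -j/(ω·C) = 0 - j4551 Ω
Step 3 — Series combination: Z_total = R + L + C = 409 - j4395 Ω = 4414∠-84.7° Ω.
Step 4 — Source phasor: V = 11.2∠-166.6° V = -10.9 - j2.596 V.
Step 5 — Current: I = V / Z = 0.0003568 - j0.002512 A = 0.002537∠-81.9° A.
Step 6 — Complex power: S = V·I* = 0.002633 - j0.0283 VA.
Step 7 — Real power: P = Re(S) = 0.002633 W.
Step 8 — Reactive power: Q = Im(S) = -0.0283 VAR.
Step 9 — Apparent power: |S| = 0.02842 VA.
Step 10 — Power factor: PF = P/|S| = 0.09266 (leading).

(a) P = 0.002633 W  (b) Q = -0.0283 VAR  (c) S = 0.02842 VA  (d) PF = 0.09266 (leading)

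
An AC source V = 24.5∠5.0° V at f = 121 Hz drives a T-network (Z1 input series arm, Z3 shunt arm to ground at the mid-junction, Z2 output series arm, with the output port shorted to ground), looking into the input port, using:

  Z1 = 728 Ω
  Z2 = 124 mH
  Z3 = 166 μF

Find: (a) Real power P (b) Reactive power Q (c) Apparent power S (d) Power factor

Step 1 — Angular frequency: ω = 2π·f = 2π·121 = 760.3 rad/s.
Step 2 — Component impedances:
  Z1: Z = R = 728 Ω
  Z2: Z = jωL = j·760.3·0.124 = 0 + j94.27 Ω
  Z3: Z = 1/(jωC) = -j/(ω·C) = 0 - j7.924 Ω
Step 3 — With the output port shorted to ground, the output series arm Z2 runs from the junction to ground; the shunt arm Z3 also runs from the junction to ground. They appear in parallel: Z3 || Z2 = 0 - j8.651 Ω.
Step 4 — Series with input arm Z1: Z_in = Z1 + (Z3 || Z2) = 728 - j8.651 Ω = 728.1∠-0.7° Ω.
Step 5 — Source phasor: V = 24.5∠5.0° V = 24.41 + j2.135 V.
Step 6 — Current: I = V / Z = 0.03349 + j0.003331 A = 0.03365∠5.7° A.
Step 7 — Complex power: S = V·I* = 0.8244 - j0.009796 VA.
Step 8 — Real power: P = Re(S) = 0.8244 W.
Step 9 — Reactive power: Q = Im(S) = -0.009796 VAR.
Step 10 — Apparent power: |S| = 0.8245 VA.
Step 11 — Power factor: PF = P/|S| = 0.9999 (leading).

(a) P = 0.8244 W  (b) Q = -0.009796 VAR  (c) S = 0.8245 VA  (d) PF = 0.9999 (leading)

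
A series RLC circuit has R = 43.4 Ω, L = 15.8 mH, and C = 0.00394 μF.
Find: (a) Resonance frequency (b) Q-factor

Step 1 — Resonance condition Im(Z)=0 gives ω₀ = 1/√(LC).
Step 2 — ω₀ = 1/√(0.0158·3.94e-09) = 1.267e+05 rad/s.
Step 3 — f₀ = ω₀/(2π) = 2.017e+04 Hz.
Step 4 — Series Q: Q = ω₀L/R = 1.267e+05·0.0158/43.4 = 46.14.

(a) f₀ = 2.017e+04 Hz  (b) Q = 46.14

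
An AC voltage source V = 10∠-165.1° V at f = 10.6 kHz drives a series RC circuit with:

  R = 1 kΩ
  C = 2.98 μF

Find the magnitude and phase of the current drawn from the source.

Step 1 — Angular frequency: ω = 2π·f = 2π·1.06e+04 = 6.66e+04 rad/s.
Step 2 — Component impedances:
  R: Z = R = 1000 Ω
  C: Z = 1/(jωC) = -j/(ω·C) = 0 - j5.038 Ω
Step 3 — Series combination: Z_total = R + C = 1000 - j5.038 Ω = 1000∠-0.3° Ω.
Step 4 — Source phasor: V = 10∠-165.1° V = -9.664 - j2.571 V.
Step 5 — Ohm's law: I = V / Z_total = (-9.664 - j2.571) / (1000 - j5.038) = -0.009651 - j0.00262 A.
Step 6 — Convert to polar: |I| = 0.01 A, ∠I = -164.8°.

I = 0.01∠-164.8° A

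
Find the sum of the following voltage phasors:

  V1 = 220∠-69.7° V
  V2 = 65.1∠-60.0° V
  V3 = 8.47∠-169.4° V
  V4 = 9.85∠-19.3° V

Step 1 — Convert each phasor to rectangular form:
  V1 = 220·(cos(-69.7°) + j·sin(-69.7°)) = 76.33 - j206.3 V
  V2 = 65.1·(cos(-60.0°) + j·sin(-60.0°)) = 32.55 - j56.38 V
  V3 = 8.47·(cos(-169.4°) + j·sin(-169.4°)) = -8.325 - j1.558 V
  V4 = 9.85·(cos(-19.3°) + j·sin(-19.3°)) = 9.296 - j3.256 V
Step 2 — Sum components: V_total = 109.8 - j267.5 V.
Step 3 — Convert to polar: |V_total| = 289.2 V, ∠V_total = -67.7°.

V_total = 289.2∠-67.7° V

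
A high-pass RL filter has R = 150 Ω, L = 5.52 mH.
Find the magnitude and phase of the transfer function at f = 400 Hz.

Step 1 — Angular frequency: ω = 2π·400 = 2513 rad/s.
Step 2 — Transfer function: H(jω) = jωL/(R + jωL).
Step 3 — Numerator jωL = j·13.87; denominator R + jωL = 150 + j13.87.
Step 4 — H = 0.008482 + j0.0917.
Step 5 — Magnitude: |H| = 0.0921 (-20.7 dB); phase: φ = 84.7°.

|H| = 0.0921 (-20.7 dB), φ = 84.7°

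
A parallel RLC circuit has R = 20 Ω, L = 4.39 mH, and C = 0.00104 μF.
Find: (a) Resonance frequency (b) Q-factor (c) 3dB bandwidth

Step 1 — Resonance: ω₀ = 1/√(LC) = 1/√(0.00439·1.04e-09) = 4.68e+05 rad/s.
Step 2 — f₀ = ω₀/(2π) = 7.449e+04 Hz.
Step 3 — Parallel Q: Q = R/(ω₀L) = 20/(4.68e+05·0.00439) = 0.009735.
Step 4 — Bandwidth: Δω = ω₀/Q = 4.808e+07 rad/s; BW = Δω/(2π) = 7.652e+06 Hz.

(a) f₀ = 7.449e+04 Hz  (b) Q = 0.009735  (c) BW = 7.652e+06 Hz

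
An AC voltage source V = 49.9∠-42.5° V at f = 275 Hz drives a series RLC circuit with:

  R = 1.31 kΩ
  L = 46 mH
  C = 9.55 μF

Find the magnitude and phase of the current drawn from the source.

Step 1 — Angular frequency: ω = 2π·f = 2π·275 = 1728 rad/s.
Step 2 — Component impedances:
  R: Z = R = 1310 Ω
  L: Z = jωL = j·1728·0.046 = 0 + j79.48 Ω
  C: Z = 1/(jωC) = -j/(ω·C) = 0 - j60.6 Ω
Step 3 — Series combination: Z_total = R + L + C = 1310 + j18.88 Ω = 1310∠0.8° Ω.
Step 4 — Source phasor: V = 49.9∠-42.5° V = 36.79 - j33.71 V.
Step 5 — Ohm's law: I = V / Z_total = (36.79 - j33.71) / (1310 + j18.88) = 0.02771 - j0.02613 A.
Step 6 — Convert to polar: |I| = 0.03809 A, ∠I = -43.3°.

I = 0.03809∠-43.3° A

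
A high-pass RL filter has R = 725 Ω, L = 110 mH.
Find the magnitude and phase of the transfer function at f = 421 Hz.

Step 1 — Angular frequency: ω = 2π·421 = 2645 rad/s.
Step 2 — Transfer function: H(jω) = jωL/(R + jωL).
Step 3 — Numerator jωL = j·291; denominator R + jωL = 725 + j291.
Step 4 — H = 0.1387 + j0.3457.
Step 5 — Magnitude: |H| = 0.3725 (-8.6 dB); phase: φ = 68.1°.

|H| = 0.3725 (-8.6 dB), φ = 68.1°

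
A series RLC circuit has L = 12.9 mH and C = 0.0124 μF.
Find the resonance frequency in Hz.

Step 1 — Resonance condition Im(Z)=0 gives ω₀ = 1/√(LC).
Step 2 — ω₀ = 1/√(0.0129·1.24e-08) = 7.907e+04 rad/s.
Step 3 — f₀ = ω₀/(2π) = 1.258e+04 Hz.

f₀ = 1.258e+04 Hz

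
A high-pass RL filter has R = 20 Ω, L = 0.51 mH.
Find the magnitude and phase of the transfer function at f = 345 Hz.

Step 1 — Angular frequency: ω = 2π·345 = 2168 rad/s.
Step 2 — Transfer function: H(jω) = jωL/(R + jωL).
Step 3 — Numerator jωL = j·1.106; denominator R + jωL = 20 + j1.106.
Step 4 — H = 0.003046 + j0.05511.
Step 5 — Magnitude: |H| = 0.05519 (-25.2 dB); phase: φ = 86.8°.

|H| = 0.05519 (-25.2 dB), φ = 86.8°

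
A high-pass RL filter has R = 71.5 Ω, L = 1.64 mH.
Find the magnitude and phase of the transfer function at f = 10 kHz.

Step 1 — Angular frequency: ω = 2π·1e+04 = 6.283e+04 rad/s.
Step 2 — Transfer function: H(jω) = jωL/(R + jωL).
Step 3 — Numerator jωL = j·103; denominator R + jωL = 71.5 + j103.
Step 4 — H = 0.675 + j0.4684.
Step 5 — Magnitude: |H| = 0.8216 (-1.7 dB); phase: φ = 34.8°.

|H| = 0.8216 (-1.7 dB), φ = 34.8°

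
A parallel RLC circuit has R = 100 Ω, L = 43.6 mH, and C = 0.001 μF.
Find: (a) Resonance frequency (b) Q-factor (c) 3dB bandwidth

Step 1 — Resonance: ω₀ = 1/√(LC) = 1/√(0.0436·1e-09) = 1.514e+05 rad/s.
Step 2 — f₀ = ω₀/(2π) = 2.41e+04 Hz.
Step 3 — Parallel Q: Q = R/(ω₀L) = 100/(1.514e+05·0.0436) = 0.01514.
Step 4 — Bandwidth: Δω = ω₀/Q = 1e+07 rad/s; BW = Δω/(2π) = 1.592e+06 Hz.

(a) f₀ = 2.41e+04 Hz  (b) Q = 0.01514  (c) BW = 1.592e+06 Hz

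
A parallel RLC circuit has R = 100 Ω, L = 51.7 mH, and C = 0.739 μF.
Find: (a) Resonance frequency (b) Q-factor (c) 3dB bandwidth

Step 1 — Resonance: ω₀ = 1/√(LC) = 1/√(0.0517·7.39e-07) = 5116 rad/s.
Step 2 — f₀ = ω₀/(2π) = 814.2 Hz.
Step 3 — Parallel Q: Q = R/(ω₀L) = 100/(5116·0.0517) = 0.3781.
Step 4 — Bandwidth: Δω = ω₀/Q = 1.353e+04 rad/s; BW = Δω/(2π) = 2154 Hz.

(a) f₀ = 814.2 Hz  (b) Q = 0.3781  (c) BW = 2154 Hz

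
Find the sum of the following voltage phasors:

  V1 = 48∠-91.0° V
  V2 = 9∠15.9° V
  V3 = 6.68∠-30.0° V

Step 1 — Convert each phasor to rectangular form:
  V1 = 48·(cos(-91.0°) + j·sin(-91.0°)) = -0.8377 - j47.99 V
  V2 = 9·(cos(15.9°) + j·sin(15.9°)) = 8.656 + j2.466 V
  V3 = 6.68·(cos(-30.0°) + j·sin(-30.0°)) = 5.785 - j3.34 V
Step 2 — Sum components: V_total = 13.6 - j48.87 V.
Step 3 — Convert to polar: |V_total| = 50.73 V, ∠V_total = -74.4°.

V_total = 50.73∠-74.4° V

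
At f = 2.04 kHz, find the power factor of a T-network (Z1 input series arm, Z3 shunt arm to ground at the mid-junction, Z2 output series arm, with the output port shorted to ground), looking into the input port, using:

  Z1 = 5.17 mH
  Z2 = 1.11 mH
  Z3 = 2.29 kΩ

Step 1 — Angular frequency: ω = 2π·f = 2π·2040 = 1.282e+04 rad/s.
Step 2 — Component impedances:
  Z1: Z = jωL = j·1.282e+04·0.00517 = 0 + j66.27 Ω
  Z2: Z = jωL = j·1.282e+04·0.00111 = 0 + j14.23 Ω
  Z3: Z = R = 2290 Ω
Step 3 — With the output port shorted to ground, the output series arm Z2 runs from the junction to ground; the shunt arm Z3 also runs from the junction to ground. They appear in parallel: Z3 || Z2 = 0.08839 + j14.23 Ω.
Step 4 — Series with input arm Z1: Z_in = Z1 + (Z3 || Z2) = 0.08839 + j80.49 Ω = 80.49∠89.9° Ω.
Step 5 — Power factor: PF = cos(φ) = Re(Z)/|Z| = 0.08839/80.49 = 0.001098.
Step 6 — Type: Im(Z) = 80.49 ⇒ lagging (phase φ = 89.9°).

PF = 0.001098 (lagging, φ = 89.9°)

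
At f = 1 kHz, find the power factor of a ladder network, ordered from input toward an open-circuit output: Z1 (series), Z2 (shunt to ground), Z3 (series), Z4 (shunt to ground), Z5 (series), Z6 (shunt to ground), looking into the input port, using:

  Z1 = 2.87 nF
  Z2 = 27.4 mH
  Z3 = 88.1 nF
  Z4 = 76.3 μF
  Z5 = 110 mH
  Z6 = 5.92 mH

Step 1 — Angular frequency: ω = 2π·f = 2π·1000 = 6283 rad/s.
Step 2 — Component impedances:
  Z1: Z = 1/(jωC) = -j/(ω·C) = 0 - j5.545e+04 Ω
  Z2: Z = jωL = j·6283·0.0274 = 0 + j172.2 Ω
  Z3: Z = 1/(jωC) = -j/(ω·C) = 0 - j1807 Ω
  Z4: Z = 1/(jωC) = -j/(ω·C) = 0 - j2.086 Ω
  Z5: Z = jωL = j·6283·0.11 = 0 + j691.2 Ω
  Z6: Z = jωL = j·6283·0.00592 = 0 + j37.2 Ω
Step 3 — Ladder network (open output): work backward from the far end, alternating series and parallel combinations. Z_in = 0 - j5.526e+04 Ω = 5.526e+04∠-90.0° Ω.
Step 4 — Power factor: PF = cos(φ) = Re(Z)/|Z| = 0/5.526e+04 = 0.
Step 5 — Type: Im(Z) = -5.526e+04 ⇒ leading (phase φ = -90.0°).

PF = 0 (leading, φ = -90.0°)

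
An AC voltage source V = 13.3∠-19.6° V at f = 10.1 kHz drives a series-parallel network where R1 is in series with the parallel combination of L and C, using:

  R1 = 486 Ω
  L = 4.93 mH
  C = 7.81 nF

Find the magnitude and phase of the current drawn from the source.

Step 1 — Angular frequency: ω = 2π·f = 2π·1.01e+04 = 6.346e+04 rad/s.
Step 2 — Component impedances:
  R1: Z = R = 486 Ω
  L: Z = jωL = j·6.346e+04·0.00493 = 0 + j312.9 Ω
  C: Z = 1/(jωC) = -j/(ω·C) = 0 - j2018 Ω
Step 3 — Parallel branch: L || C = 1/(1/L + 1/C) = 0 + j370.3 Ω.
Step 4 — Series with R1: Z_total = R1 + (L || C) = 486 + j370.3 Ω = 611∠37.3° Ω.
Step 5 — Source phasor: V = 13.3∠-19.6° V = 12.53 - j4.462 V.
Step 6 — Ohm's law: I = V / Z_total = (12.53 - j4.462) / (486 + j370.3) = 0.01189 - j0.01824 A.
Step 7 — Convert to polar: |I| = 0.02177 A, ∠I = -56.9°.

I = 0.02177∠-56.9° A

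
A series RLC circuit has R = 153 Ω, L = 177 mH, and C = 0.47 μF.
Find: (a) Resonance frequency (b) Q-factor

Step 1 — Resonance condition Im(Z)=0 gives ω₀ = 1/√(LC).
Step 2 — ω₀ = 1/√(0.177·4.7e-07) = 3467 rad/s.
Step 3 — f₀ = ω₀/(2π) = 551.8 Hz.
Step 4 — Series Q: Q = ω₀L/R = 3467·0.177/153 = 4.011.

(a) f₀ = 551.8 Hz  (b) Q = 4.011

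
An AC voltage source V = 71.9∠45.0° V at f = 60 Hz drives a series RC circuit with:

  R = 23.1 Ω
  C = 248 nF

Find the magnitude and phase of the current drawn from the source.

Step 1 — Angular frequency: ω = 2π·f = 2π·60 = 377 rad/s.
Step 2 — Component impedances:
  R: Z = R = 23.1 Ω
  C: Z = 1/(jωC) = -j/(ω·C) = 0 - j1.07e+04 Ω
Step 3 — Series combination: Z_total = R + C = 23.1 - j1.07e+04 Ω = 1.07e+04∠-89.9° Ω.
Step 4 — Source phasor: V = 71.9∠45.0° V = 50.84 + j50.84 V.
Step 5 — Ohm's law: I = V / Z_total = (50.84 + j50.84) / (23.1 - j1.07e+04) = -0.004743 + j0.004764 A.
Step 6 — Convert to polar: |I| = 0.006722 A, ∠I = 134.9°.

I = 0.006722∠134.9° A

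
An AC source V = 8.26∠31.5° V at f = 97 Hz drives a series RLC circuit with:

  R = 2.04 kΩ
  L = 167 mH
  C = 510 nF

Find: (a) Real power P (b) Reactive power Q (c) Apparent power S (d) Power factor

Step 1 — Angular frequency: ω = 2π·f = 2π·97 = 609.5 rad/s.
Step 2 — Component impedances:
  R: Z = R = 2040 Ω
  L: Z = jωL = j·609.5·0.167 = 0 + j101.8 Ω
  C: Z = 1/(jωC) = -j/(ω·C) = 0 - j3217 Ω
Step 3 — Series combination: Z_total = R + L + C = 2040 - j3115 Ω = 3724∠-56.8° Ω.
Step 4 — Source phasor: V = 8.26∠31.5° V = 7.043 + j4.316 V.
Step 5 — Current: I = V / Z = 6.646e-05 + j0.002217 A = 0.002218∠88.3° A.
Step 6 — Complex power: S = V·I* = 0.01004 - j0.01533 VA.
Step 7 — Real power: P = Re(S) = 0.01004 W.
Step 8 — Reactive power: Q = Im(S) = -0.01533 VAR.
Step 9 — Apparent power: |S| = 0.01832 VA.
Step 10 — Power factor: PF = P/|S| = 0.5478 (leading).

(a) P = 0.01004 W  (b) Q = -0.01533 VAR  (c) S = 0.01832 VA  (d) PF = 0.5478 (leading)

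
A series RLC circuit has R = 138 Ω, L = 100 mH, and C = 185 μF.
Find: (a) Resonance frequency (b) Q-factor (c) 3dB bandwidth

Step 1 — Resonance: ω₀ = 1/√(LC) = 1/√(0.1·0.000185) = 232.5 rad/s.
Step 2 — f₀ = ω₀/(2π) = 37 Hz.
Step 3 — Series Q: Q = ω₀L/R = 232.5·0.1/138 = 0.1685.
Step 4 — Bandwidth: Δω = ω₀/Q = 1380 rad/s; BW = Δω/(2π) = 219.6 Hz.

(a) f₀ = 37 Hz  (b) Q = 0.1685  (c) BW = 219.6 Hz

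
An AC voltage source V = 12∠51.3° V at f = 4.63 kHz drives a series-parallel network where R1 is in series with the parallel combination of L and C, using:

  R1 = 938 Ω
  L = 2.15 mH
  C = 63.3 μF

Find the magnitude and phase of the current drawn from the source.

Step 1 — Angular frequency: ω = 2π·f = 2π·4630 = 2.909e+04 rad/s.
Step 2 — Component impedances:
  R1: Z = R = 938 Ω
  L: Z = jωL = j·2.909e+04·0.00215 = 0 + j62.55 Ω
  C: Z = 1/(jωC) = -j/(ω·C) = 0 - j0.543 Ω
Step 3 — Parallel branch: L || C = 1/(1/L + 1/C) = 0 - j0.5478 Ω.
Step 4 — Series with R1: Z_total = R1 + (L || C) = 938 - j0.5478 Ω = 938∠-0.0° Ω.
Step 5 — Source phasor: V = 12∠51.3° V = 7.503 + j9.365 V.
Step 6 — Ohm's law: I = V / Z_total = (7.503 + j9.365) / (938 - j0.5478) = 0.007993 + j0.009989 A.
Step 7 — Convert to polar: |I| = 0.01279 A, ∠I = 51.3°.

I = 0.01279∠51.3° A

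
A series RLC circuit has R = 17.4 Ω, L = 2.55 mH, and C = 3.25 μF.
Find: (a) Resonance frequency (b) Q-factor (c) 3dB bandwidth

Step 1 — Resonance: ω₀ = 1/√(LC) = 1/√(0.00255·3.25e-06) = 1.098e+04 rad/s.
Step 2 — f₀ = ω₀/(2π) = 1748 Hz.
Step 3 — Series Q: Q = ω₀L/R = 1.098e+04·0.00255/17.4 = 1.61.
Step 4 — Bandwidth: Δω = ω₀/Q = 6824 rad/s; BW = Δω/(2π) = 1086 Hz.

(a) f₀ = 1748 Hz  (b) Q = 1.61  (c) BW = 1086 Hz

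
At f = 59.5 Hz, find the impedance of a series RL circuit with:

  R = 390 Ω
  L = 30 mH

Step 1 — Angular frequency: ω = 2π·f = 2π·59.5 = 373.8 rad/s.
Step 2 — Component impedances:
  R: Z = R = 390 Ω
  L: Z = jωL = j·373.8·0.03 = 0 + j11.22 Ω
Step 3 — Series combination: Z_total = R + L = 390 + j11.22 Ω = 390.2∠1.6° Ω.

Z = 390 + j11.22 Ω = 390.2∠1.6° Ω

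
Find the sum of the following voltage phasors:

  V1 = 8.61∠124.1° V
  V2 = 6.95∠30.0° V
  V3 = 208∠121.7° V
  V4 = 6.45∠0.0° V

Step 1 — Convert each phasor to rectangular form:
  V1 = 8.61·(cos(124.1°) + j·sin(124.1°)) = -4.827 + j7.13 V
  V2 = 6.95·(cos(30.0°) + j·sin(30.0°)) = 6.019 + j3.475 V
  V3 = 208·(cos(121.7°) + j·sin(121.7°)) = -109.3 + j177 V
  V4 = 6.45·(cos(0.0°) + j·sin(0.0°)) = 6.45 V
Step 2 — Sum components: V_total = -101.7 + j187.6 V.
Step 3 — Convert to polar: |V_total| = 213.3 V, ∠V_total = 118.5°.

V_total = 213.3∠118.5° V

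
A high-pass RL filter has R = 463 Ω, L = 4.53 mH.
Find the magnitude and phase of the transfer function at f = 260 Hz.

Step 1 — Angular frequency: ω = 2π·260 = 1634 rad/s.
Step 2 — Transfer function: H(jω) = jωL/(R + jωL).
Step 3 — Numerator jωL = j·7.4; denominator R + jωL = 463 + j7.4.
Step 4 — H = 0.0002554 + j0.01598.
Step 5 — Magnitude: |H| = 0.01598 (-35.9 dB); phase: φ = 89.1°.

|H| = 0.01598 (-35.9 dB), φ = 89.1°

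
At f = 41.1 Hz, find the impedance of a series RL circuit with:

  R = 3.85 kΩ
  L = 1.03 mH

Step 1 — Angular frequency: ω = 2π·f = 2π·41.1 = 258.2 rad/s.
Step 2 — Component impedances:
  R: Z = R = 3850 Ω
  L: Z = jωL = j·258.2·0.00103 = 0 + j0.266 Ω
Step 3 — Series combination: Z_total = R + L = 3850 + j0.266 Ω = 3850∠0.0° Ω.

Z = 3850 + j0.266 Ω = 3850∠0.0° Ω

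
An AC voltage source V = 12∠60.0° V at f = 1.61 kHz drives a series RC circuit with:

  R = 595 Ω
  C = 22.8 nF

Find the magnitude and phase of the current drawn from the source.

Step 1 — Angular frequency: ω = 2π·f = 2π·1610 = 1.012e+04 rad/s.
Step 2 — Component impedances:
  R: Z = R = 595 Ω
  C: Z = 1/(jωC) = -j/(ω·C) = 0 - j4336 Ω
Step 3 — Series combination: Z_total = R + C = 595 - j4336 Ω = 4376∠-82.2° Ω.
Step 4 — Source phasor: V = 12∠60.0° V = 6 + j10.39 V.
Step 5 — Ohm's law: I = V / Z_total = (6 + j10.39) / (595 - j4336) = -0.002166 + j0.001681 A.
Step 6 — Convert to polar: |I| = 0.002742 A, ∠I = 142.2°.

I = 0.002742∠142.2° A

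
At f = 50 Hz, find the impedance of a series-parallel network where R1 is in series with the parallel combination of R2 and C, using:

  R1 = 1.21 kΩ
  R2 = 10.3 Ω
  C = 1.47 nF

Step 1 — Angular frequency: ω = 2π·f = 2π·50 = 314.2 rad/s.
Step 2 — Component impedances:
  R1: Z = R = 1210 Ω
  R2: Z = R = 10.3 Ω
  C: Z = 1/(jωC) = -j/(ω·C) = 0 - j2.165e+06 Ω
Step 3 — Parallel branch: R2 || C = 1/(1/R2 + 1/C) = 10.3 - j4.899e-05 Ω.
Step 4 — Series with R1: Z_total = R1 + (R2 || C) = 1220 - j4.899e-05 Ω = 1220∠-0.0° Ω.

Z = 1220 - j4.899e-05 Ω = 1220∠-0.0° Ω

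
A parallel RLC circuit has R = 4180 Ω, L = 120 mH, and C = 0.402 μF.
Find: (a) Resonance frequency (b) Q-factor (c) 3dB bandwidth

Step 1 — Resonance: ω₀ = 1/√(LC) = 1/√(0.12·4.02e-07) = 4553 rad/s.
Step 2 — f₀ = ω₀/(2π) = 724.6 Hz.
Step 3 — Parallel Q: Q = R/(ω₀L) = 4180/(4553·0.12) = 7.651.
Step 4 — Bandwidth: Δω = ω₀/Q = 595.1 rad/s; BW = Δω/(2π) = 94.71 Hz.

(a) f₀ = 724.6 Hz  (b) Q = 7.651  (c) BW = 94.71 Hz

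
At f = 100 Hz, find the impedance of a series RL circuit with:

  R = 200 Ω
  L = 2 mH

Step 1 — Angular frequency: ω = 2π·f = 2π·100 = 628.3 rad/s.
Step 2 — Component impedances:
  R: Z = R = 200 Ω
  L: Z = jωL = j·628.3·0.002 = 0 + j1.257 Ω
Step 3 — Series combination: Z_total = R + L = 200 + j1.257 Ω = 200∠0.4° Ω.

Z = 200 + j1.257 Ω = 200∠0.4° Ω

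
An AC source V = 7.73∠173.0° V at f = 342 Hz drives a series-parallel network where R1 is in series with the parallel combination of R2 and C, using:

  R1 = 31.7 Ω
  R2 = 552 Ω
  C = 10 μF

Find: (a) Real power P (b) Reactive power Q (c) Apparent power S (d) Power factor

Step 1 — Angular frequency: ω = 2π·f = 2π·342 = 2149 rad/s.
Step 2 — Component impedances:
  R1: Z = R = 31.7 Ω
  R2: Z = R = 552 Ω
  C: Z = 1/(jωC) = -j/(ω·C) = 0 - j46.54 Ω
Step 3 — Parallel branch: R2 || C = 1/(1/R2 + 1/C) = 3.896 - j46.21 Ω.
Step 4 — Series with R1: Z_total = R1 + (R2 || C) = 35.6 - j46.21 Ω = 58.33∠-52.4° Ω.
Step 5 — Source phasor: V = 7.73∠173.0° V = -7.672 + j0.9421 V.
Step 6 — Current: I = V / Z = -0.09307 - j0.09435 A = 0.1325∠-134.6° A.
Step 7 — Complex power: S = V·I* = 0.6252 - j0.8115 VA.
Step 8 — Real power: P = Re(S) = 0.6252 W.
Step 9 — Reactive power: Q = Im(S) = -0.8115 VAR.
Step 10 — Apparent power: |S| = 1.024 VA.
Step 11 — Power factor: PF = P/|S| = 0.6103 (leading).

(a) P = 0.6252 W  (b) Q = -0.8115 VAR  (c) S = 1.024 VA  (d) PF = 0.6103 (leading)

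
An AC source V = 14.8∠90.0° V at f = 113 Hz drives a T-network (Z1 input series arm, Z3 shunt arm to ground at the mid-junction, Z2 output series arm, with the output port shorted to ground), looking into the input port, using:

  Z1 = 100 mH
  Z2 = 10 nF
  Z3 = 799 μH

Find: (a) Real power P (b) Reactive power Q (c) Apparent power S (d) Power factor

Step 1 — Angular frequency: ω = 2π·f = 2π·113 = 710 rad/s.
Step 2 — Component impedances:
  Z1: Z = jωL = j·710·0.1 = 0 + j71 Ω
  Z2: Z = 1/(jωC) = -j/(ω·C) = 0 - j1.408e+05 Ω
  Z3: Z = jωL = j·710·0.000799 = 0 + j0.5673 Ω
Step 3 — With the output port shorted to ground, the output series arm Z2 runs from the junction to ground; the shunt arm Z3 also runs from the junction to ground. They appear in parallel: Z3 || Z2 = 0 + j0.5673 Ω.
Step 4 — Series with input arm Z1: Z_in = Z1 + (Z3 || Z2) = 0 + j71.57 Ω = 71.57∠90.0° Ω.
Step 5 — Source phasor: V = 14.8∠90.0° V = 0 + j14.8 V.
Step 6 — Current: I = V / Z = 0.2068 A = 0.2068∠-0.0° A.
Step 7 — Complex power: S = V·I* = 0 + j3.061 VA.
Step 8 — Real power: P = Re(S) = 0 W.
Step 9 — Reactive power: Q = Im(S) = 3.061 VAR.
Step 10 — Apparent power: |S| = 3.061 VA.
Step 11 — Power factor: PF = P/|S| = 0 (lagging).

(a) P = 0 W  (b) Q = 3.061 VAR  (c) S = 3.061 VA  (d) PF = 0 (lagging)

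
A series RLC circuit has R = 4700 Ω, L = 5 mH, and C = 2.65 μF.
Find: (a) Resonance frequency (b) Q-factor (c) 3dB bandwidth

Step 1 — Resonance: ω₀ = 1/√(LC) = 1/√(0.005·2.65e-06) = 8687 rad/s.
Step 2 — f₀ = ω₀/(2π) = 1383 Hz.
Step 3 — Series Q: Q = ω₀L/R = 8687·0.005/4700 = 0.009242.
Step 4 — Bandwidth: Δω = ω₀/Q = 9.4e+05 rad/s; BW = Δω/(2π) = 1.496e+05 Hz.

(a) f₀ = 1383 Hz  (b) Q = 0.009242  (c) BW = 1.496e+05 Hz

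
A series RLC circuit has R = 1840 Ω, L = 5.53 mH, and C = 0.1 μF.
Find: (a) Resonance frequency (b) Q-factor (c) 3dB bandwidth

Step 1 — Resonance: ω₀ = 1/√(LC) = 1/√(0.00553·1e-07) = 4.252e+04 rad/s.
Step 2 — f₀ = ω₀/(2π) = 6768 Hz.
Step 3 — Series Q: Q = ω₀L/R = 4.252e+04·0.00553/1840 = 0.1278.
Step 4 — Bandwidth: Δω = ω₀/Q = 3.327e+05 rad/s; BW = Δω/(2π) = 5.296e+04 Hz.

(a) f₀ = 6768 Hz  (b) Q = 0.1278  (c) BW = 5.296e+04 Hz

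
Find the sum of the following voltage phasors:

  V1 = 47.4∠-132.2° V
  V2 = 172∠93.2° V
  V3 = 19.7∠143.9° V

Step 1 — Convert each phasor to rectangular form:
  V1 = 47.4·(cos(-132.2°) + j·sin(-132.2°)) = -31.84 - j35.11 V
  V2 = 172·(cos(93.2°) + j·sin(93.2°)) = -9.601 + j171.7 V
  V3 = 19.7·(cos(143.9°) + j·sin(143.9°)) = -15.92 + j11.61 V
Step 2 — Sum components: V_total = -57.36 + j148.2 V.
Step 3 — Convert to polar: |V_total| = 158.9 V, ∠V_total = 111.2°.

V_total = 158.9∠111.2° V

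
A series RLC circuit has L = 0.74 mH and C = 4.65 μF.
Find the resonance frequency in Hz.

Step 1 — Resonance condition Im(Z)=0 gives ω₀ = 1/√(LC).
Step 2 — ω₀ = 1/√(0.00074·4.65e-06) = 1.705e+04 rad/s.
Step 3 — f₀ = ω₀/(2π) = 2713 Hz.

f₀ = 2713 Hz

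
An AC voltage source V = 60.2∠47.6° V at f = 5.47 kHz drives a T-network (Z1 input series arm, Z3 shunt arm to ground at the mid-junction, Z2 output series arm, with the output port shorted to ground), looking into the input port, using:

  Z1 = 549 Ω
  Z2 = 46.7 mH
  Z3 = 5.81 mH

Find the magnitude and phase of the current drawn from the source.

Step 1 — Angular frequency: ω = 2π·f = 2π·5470 = 3.437e+04 rad/s.
Step 2 — Component impedances:
  Z1: Z = R = 549 Ω
  Z2: Z = jωL = j·3.437e+04·0.0467 = 0 + j1605 Ω
  Z3: Z = jωL = j·3.437e+04·0.00581 = 0 + j199.7 Ω
Step 3 — With the output port shorted to ground, the output series arm Z2 runs from the junction to ground; the shunt arm Z3 also runs from the junction to ground. They appear in parallel: Z3 || Z2 = 0 + j177.6 Ω.
Step 4 — Series with input arm Z1: Z_in = Z1 + (Z3 || Z2) = 549 + j177.6 Ω = 577∠17.9° Ω.
Step 5 — Source phasor: V = 60.2∠47.6° V = 40.59 + j44.46 V.
Step 6 — Ohm's law: I = V / Z_total = (40.59 + j44.46) / (549 + j177.6) = 0.09065 + j0.05165 A.
Step 7 — Convert to polar: |I| = 0.1043 A, ∠I = 29.7°.

I = 0.1043∠29.7° A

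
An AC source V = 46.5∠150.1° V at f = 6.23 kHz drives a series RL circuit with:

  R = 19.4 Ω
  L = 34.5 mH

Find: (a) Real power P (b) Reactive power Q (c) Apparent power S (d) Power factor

Step 1 — Angular frequency: ω = 2π·f = 2π·6230 = 3.914e+04 rad/s.
Step 2 — Component impedances:
  R: Z = R = 19.4 Ω
  L: Z = jωL = j·3.914e+04·0.0345 = 0 + j1350 Ω
Step 3 — Series combination: Z_total = R + L = 19.4 + j1350 Ω = 1351∠89.2° Ω.
Step 4 — Source phasor: V = 46.5∠150.1° V = -40.31 + j23.18 V.
Step 5 — Current: I = V / Z = 0.01673 + j0.03009 A = 0.03443∠60.9° A.
Step 6 — Complex power: S = V·I* = 0.023 + j1.601 VA.
Step 7 — Real power: P = Re(S) = 0.023 W.
Step 8 — Reactive power: Q = Im(S) = 1.601 VAR.
Step 9 — Apparent power: |S| = 1.601 VA.
Step 10 — Power factor: PF = P/|S| = 0.01436 (lagging).

(a) P = 0.023 W  (b) Q = 1.601 VAR  (c) S = 1.601 VA  (d) PF = 0.01436 (lagging)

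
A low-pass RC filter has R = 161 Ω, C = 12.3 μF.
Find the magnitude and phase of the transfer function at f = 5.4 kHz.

Step 1 — Angular frequency: ω = 2π·5400 = 3.393e+04 rad/s.
Step 2 — Transfer function: H(jω) = 1/(1 + jωRC).
Step 3 — Denominator: 1 + jωRC = 1 + j·3.393e+04·161·1.23e-05 = 1 + j67.19.
Step 4 — H = 0.0002215 - j0.01488.
Step 5 — Magnitude: |H| = 0.01488 (-36.5 dB); phase: φ = -89.1°.

|H| = 0.01488 (-36.5 dB), φ = -89.1°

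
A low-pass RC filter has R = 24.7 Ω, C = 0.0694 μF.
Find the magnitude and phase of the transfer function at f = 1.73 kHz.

Step 1 — Angular frequency: ω = 2π·1730 = 1.087e+04 rad/s.
Step 2 — Transfer function: H(jω) = 1/(1 + jωRC).
Step 3 — Denominator: 1 + jωRC = 1 + j·1.087e+04·24.7·6.94e-08 = 1 + j0.01863.
Step 4 — H = 0.9997 - j0.01863.
Step 5 — Magnitude: |H| = 0.9998 (-0.0 dB); phase: φ = -1.1°.

|H| = 0.9998 (-0.0 dB), φ = -1.1°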